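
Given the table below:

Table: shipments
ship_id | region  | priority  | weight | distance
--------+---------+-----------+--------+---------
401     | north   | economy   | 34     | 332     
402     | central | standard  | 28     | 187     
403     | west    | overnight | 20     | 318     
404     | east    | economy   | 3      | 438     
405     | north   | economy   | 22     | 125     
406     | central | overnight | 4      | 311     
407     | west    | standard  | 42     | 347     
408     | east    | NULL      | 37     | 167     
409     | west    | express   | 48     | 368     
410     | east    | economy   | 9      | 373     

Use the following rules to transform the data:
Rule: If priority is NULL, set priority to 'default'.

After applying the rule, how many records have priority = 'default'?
1

Step 1: Count records where priority IS NULL
Step 2: Found 1 records with NULL priority
Step 3: These records will have priority set to 'default'
Step 4: Records already having priority = 'default': 0
Step 5: Answer: 1 + 0 = 1 records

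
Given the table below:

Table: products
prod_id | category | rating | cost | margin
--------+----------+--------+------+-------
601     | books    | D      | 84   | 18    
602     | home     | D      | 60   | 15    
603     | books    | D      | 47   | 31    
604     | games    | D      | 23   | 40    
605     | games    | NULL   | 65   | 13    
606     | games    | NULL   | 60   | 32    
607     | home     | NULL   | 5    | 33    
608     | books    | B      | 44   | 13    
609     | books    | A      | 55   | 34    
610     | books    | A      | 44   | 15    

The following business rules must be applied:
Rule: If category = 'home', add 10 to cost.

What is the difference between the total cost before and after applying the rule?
20

Step 1: Original sum of cost = 487
Step 2: 2 records have category = 'home'
Step 3: Each affected record changes by 10
Step 4: Total change = 2 × 10 = 20
Step 5: New sum = 487 + 20 = 507
Step 6: Difference = |507 - 487| = 20
        (Sum increased by 20)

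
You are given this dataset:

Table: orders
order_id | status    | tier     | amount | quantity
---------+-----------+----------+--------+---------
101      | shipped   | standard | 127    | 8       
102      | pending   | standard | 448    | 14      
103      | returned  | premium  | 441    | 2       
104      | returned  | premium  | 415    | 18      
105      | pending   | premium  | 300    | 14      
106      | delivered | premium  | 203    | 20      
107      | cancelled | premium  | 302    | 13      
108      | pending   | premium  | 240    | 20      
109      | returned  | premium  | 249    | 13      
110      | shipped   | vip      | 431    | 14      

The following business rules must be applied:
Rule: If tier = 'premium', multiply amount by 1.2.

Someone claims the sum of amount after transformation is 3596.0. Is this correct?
No, the correct result is 3586.0.

Step 1: Calculate the correct sum after transformation
Step 2: Apply multiplier 1.2 to records where tier = 'premium'
Step 3: Correct result = 3586.0
Step 4: Claimed result = 3596.0
Step 5: 3586.0 ≠ 3596.0
Conclusion: The claimed result is incorrect. The correct answer is 3586.0.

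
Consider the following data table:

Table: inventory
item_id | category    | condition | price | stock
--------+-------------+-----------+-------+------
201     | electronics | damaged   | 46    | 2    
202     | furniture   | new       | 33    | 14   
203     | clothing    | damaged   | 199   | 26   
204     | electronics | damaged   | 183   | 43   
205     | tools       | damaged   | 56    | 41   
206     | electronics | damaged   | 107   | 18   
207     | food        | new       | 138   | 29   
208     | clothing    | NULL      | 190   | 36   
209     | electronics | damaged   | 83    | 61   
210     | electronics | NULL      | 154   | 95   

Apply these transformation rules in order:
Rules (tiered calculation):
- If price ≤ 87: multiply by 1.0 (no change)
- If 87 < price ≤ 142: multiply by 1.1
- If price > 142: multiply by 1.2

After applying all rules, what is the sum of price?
1358.7

Step 1: Tier 1 (price ≤ 87): 4 records, sum = 218 × 1.0 = 218.0
Step 2: Tier 2 (87 < price ≤ 142): 2 records, sum = 245 × 1.1 = 269.5
Step 3: Tier 3 (price > 142): 4 records, sum = 726 × 1.2 = 871.2
Step 4: Final sum = 218.0 + 269.5 + 871.2 = 1358.7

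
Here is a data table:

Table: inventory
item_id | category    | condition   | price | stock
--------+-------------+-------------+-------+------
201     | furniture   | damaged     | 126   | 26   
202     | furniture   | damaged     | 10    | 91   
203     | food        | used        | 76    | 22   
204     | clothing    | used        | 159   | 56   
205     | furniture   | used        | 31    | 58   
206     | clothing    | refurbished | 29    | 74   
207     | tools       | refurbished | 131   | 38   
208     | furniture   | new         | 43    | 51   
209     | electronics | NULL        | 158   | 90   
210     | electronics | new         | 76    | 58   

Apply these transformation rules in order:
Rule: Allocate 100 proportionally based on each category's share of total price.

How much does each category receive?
clothing: 22.41, electronics: 27.89, food: 9.06, furniture: 25.03, tools: 15.61

Step 1: Calculate total price = 839
Step 2: Calculate each category's proportion:
  clothing: 188/839 = 22.41% → 22.41
  electronics: 234/839 = 27.89% → 27.89
  food: 76/839 = 9.06% → 9.06
  furniture: 210/839 = 25.03% → 25.03
  tools: 131/839 = 15.61% → 15.61
Step 3: Verify: sum of allocations ≈ 100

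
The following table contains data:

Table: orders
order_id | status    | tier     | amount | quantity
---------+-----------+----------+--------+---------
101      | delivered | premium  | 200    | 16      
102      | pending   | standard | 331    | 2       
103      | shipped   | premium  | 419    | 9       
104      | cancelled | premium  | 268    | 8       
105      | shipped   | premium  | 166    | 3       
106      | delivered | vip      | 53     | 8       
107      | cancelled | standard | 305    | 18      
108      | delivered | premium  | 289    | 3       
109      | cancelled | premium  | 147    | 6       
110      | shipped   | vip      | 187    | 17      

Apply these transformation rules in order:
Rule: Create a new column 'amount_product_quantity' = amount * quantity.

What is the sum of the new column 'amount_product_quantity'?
21117

Step 1: For each record, compute amount * quantity
Example calculations:
  200 * 16 = 3200
  331 * 2 = 662
  419 * 9 = 3771
  ...
Step 2: Sum all derived values
Step 3: Total = 21117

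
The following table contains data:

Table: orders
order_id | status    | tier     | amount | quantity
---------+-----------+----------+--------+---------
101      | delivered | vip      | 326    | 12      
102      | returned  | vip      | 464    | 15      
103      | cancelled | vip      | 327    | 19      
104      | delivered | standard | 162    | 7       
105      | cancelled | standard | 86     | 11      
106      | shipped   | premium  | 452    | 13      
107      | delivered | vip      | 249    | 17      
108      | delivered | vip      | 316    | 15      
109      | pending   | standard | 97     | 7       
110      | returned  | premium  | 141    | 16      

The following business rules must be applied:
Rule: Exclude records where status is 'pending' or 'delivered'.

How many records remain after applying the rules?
5

Step 1: Count records to exclude
  - 1 (pending) + 4 (delivered) = 5 records
Step 2: Total records: 10
Step 3: Remaining = 10 - 5 = 5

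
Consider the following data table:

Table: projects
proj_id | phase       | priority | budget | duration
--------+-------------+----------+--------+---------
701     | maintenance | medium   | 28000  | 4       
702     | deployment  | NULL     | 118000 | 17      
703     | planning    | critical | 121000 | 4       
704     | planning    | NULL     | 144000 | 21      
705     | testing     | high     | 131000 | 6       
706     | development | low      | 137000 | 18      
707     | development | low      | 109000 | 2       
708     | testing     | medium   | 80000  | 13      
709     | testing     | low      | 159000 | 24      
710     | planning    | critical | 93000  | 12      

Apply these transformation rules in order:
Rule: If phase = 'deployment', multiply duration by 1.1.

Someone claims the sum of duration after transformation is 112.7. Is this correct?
No, the correct result is 122.7.

Step 1: Calculate the correct sum after transformation
Step 2: Apply multiplier 1.1 to records where phase = 'deployment'
Step 3: Correct result = 122.7
Step 4: Claimed result = 112.7
Step 5: 122.7 ≠ 112.7
Conclusion: The claimed result is incorrect. The correct answer is 122.7.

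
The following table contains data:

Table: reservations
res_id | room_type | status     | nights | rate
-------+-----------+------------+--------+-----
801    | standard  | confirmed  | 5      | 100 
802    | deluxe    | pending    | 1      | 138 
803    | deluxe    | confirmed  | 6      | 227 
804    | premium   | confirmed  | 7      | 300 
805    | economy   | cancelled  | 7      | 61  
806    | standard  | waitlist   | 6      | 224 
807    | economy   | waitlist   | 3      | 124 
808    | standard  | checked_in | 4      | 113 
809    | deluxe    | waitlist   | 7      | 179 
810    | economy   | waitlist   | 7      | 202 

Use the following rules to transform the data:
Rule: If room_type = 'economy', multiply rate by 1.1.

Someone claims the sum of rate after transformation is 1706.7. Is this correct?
Yes, the result is correct.

Step 1: Calculate the correct sum after transformation
Step 2: Apply multiplier 1.1 to records where room_type = 'economy'
Step 3: Correct result = 1706.7
Step 4: Claimed result = 1706.7
Step 5: 1706.7 = 1706.7 ✓
Conclusion: The claimed result is correct.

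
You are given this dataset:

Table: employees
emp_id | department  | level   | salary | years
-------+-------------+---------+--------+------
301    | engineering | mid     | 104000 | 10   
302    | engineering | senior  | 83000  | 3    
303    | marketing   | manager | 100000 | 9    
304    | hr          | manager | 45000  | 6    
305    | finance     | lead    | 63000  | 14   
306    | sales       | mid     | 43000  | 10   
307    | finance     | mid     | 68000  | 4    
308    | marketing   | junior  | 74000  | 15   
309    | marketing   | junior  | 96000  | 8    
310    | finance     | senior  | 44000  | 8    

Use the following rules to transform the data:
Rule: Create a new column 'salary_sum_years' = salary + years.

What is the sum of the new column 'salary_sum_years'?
720087

Step 1: For each record, compute salary + years
Example calculations:
  104000 + 10 = 104010
  83000 + 3 = 83003
  100000 + 9 = 100009
  ...
Step 2: Sum all derived values
Step 3: Total = 720087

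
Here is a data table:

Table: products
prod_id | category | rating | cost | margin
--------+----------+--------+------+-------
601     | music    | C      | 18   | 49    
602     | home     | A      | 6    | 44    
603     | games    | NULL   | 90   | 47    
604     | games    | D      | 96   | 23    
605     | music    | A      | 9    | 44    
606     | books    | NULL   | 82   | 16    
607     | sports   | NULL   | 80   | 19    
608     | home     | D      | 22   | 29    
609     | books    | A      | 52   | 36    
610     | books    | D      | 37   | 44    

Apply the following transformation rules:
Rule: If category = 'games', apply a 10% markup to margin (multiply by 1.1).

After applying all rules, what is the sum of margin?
358.0

Step 1: Records with category = 'games' have total margin = 70
Step 2: Apply multiplier: 70 × 1.1 = 77.0
Step 3: Other records total: 281
Step 4: Final sum = 77.0 + 281 = 358.0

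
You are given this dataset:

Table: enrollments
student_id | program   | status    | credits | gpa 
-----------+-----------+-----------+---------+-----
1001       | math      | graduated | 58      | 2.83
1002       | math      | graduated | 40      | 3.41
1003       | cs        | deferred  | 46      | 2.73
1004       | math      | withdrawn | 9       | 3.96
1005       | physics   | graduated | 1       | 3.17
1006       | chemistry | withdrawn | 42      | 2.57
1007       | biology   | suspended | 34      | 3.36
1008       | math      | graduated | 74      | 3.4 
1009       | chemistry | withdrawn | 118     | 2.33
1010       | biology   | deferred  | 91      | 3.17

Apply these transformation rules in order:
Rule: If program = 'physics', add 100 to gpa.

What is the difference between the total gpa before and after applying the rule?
100.0

Step 1: Original sum of gpa = 30.93
Step 2: 1 records have program = 'physics'
Step 3: Each affected record changes by 100
Step 4: Total change = 1 × 100 = 100
Step 5: New sum = 30.93 + 100 = 130.93
Step 6: Difference = |130.93 - 30.93| = 100.0
        (Sum increased by 100.0)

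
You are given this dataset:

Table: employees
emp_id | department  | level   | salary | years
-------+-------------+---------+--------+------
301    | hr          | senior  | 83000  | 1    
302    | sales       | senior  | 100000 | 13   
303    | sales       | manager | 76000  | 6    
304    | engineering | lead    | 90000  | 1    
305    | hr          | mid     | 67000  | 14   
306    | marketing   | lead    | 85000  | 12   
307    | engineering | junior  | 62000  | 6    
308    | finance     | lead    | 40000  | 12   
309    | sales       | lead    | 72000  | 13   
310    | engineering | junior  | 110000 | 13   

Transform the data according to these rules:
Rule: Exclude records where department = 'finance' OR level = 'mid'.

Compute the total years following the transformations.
65

Step 1: Find records where department = 'finance' OR level = 'mid'
Step 2: 2 records match, summing to 26
Step 3: Original sum: 91
Step 4: Remaining sum = 91 - 26 = 65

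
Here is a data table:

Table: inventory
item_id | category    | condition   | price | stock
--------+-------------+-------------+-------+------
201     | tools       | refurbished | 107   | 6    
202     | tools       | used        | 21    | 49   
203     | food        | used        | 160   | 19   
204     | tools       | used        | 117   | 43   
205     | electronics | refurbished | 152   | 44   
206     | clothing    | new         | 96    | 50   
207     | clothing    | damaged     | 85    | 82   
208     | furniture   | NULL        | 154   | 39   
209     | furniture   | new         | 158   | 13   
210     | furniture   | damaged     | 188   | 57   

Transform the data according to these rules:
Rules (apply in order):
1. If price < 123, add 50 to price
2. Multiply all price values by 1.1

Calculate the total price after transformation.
1636.8

Step 1: Apply Rule 1 - Add 50 to records with price < 123
  - 5 records affected: 426 + (5 × 50) = 676
  - Unaffected records: 812
  - Sum after Rule 1: 1488
Step 2: Apply Rule 2 - Multiply all by 1.1
  - 1488 × 1.1 = 1636.8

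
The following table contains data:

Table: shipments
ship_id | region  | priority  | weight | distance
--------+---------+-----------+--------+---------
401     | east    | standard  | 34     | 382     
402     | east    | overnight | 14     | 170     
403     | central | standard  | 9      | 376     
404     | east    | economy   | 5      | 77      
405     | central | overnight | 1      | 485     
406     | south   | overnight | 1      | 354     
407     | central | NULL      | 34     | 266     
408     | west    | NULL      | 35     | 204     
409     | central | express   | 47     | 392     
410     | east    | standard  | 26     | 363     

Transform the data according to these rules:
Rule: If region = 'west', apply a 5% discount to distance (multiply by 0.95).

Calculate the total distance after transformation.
3058.8

Step 1: Records with region = 'west' have total distance = 204
Step 2: Apply multiplier: 204 × 0.95 = 193.8
Step 3: Other records total: 2865
Step 4: Final sum = 193.8 + 2865 = 3058.8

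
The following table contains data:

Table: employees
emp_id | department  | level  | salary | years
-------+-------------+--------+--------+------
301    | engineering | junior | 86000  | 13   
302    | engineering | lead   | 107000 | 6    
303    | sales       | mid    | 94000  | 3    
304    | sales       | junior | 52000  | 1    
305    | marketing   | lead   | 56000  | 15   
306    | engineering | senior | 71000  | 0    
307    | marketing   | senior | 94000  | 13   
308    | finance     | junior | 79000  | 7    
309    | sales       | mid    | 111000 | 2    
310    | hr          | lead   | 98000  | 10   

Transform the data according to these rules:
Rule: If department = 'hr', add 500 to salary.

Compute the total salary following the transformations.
848500

Step 1: Count records where department = 'hr': 1
Step 2: Total bonus added: 1 × 500 = 500
Step 3: Original sum of salary: 848000
Step 4: Final sum = 848000 + 500 = 848500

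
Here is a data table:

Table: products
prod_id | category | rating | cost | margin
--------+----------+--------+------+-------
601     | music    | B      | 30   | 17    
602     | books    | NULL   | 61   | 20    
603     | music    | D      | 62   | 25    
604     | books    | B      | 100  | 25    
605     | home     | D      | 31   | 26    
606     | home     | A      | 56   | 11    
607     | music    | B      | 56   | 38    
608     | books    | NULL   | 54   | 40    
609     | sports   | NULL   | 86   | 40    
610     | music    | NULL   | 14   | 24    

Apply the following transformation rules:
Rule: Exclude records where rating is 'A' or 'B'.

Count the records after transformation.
6

Step 1: Count records to exclude
  - 1 (A) + 3 (B) = 4 records
Step 2: Total records: 10
Step 3: Remaining = 10 - 4 = 6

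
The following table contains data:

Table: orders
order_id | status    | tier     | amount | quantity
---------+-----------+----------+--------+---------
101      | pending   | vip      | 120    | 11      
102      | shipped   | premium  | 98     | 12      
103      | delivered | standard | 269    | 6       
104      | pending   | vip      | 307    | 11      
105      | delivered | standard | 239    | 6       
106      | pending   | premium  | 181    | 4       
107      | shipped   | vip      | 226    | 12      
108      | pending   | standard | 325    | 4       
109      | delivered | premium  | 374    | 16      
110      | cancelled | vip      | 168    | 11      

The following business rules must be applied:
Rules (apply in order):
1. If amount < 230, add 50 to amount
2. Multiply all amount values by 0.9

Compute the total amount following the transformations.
2301.3

Step 1: Apply Rule 1 - Add 50 to records with amount < 230
  - 5 records affected: 793 + (5 × 50) = 1043
  - Unaffected records: 1514
  - Sum after Rule 1: 2557
Step 2: Apply Rule 2 - Multiply all by 0.9
  - 2557 × 0.9 = 2301.3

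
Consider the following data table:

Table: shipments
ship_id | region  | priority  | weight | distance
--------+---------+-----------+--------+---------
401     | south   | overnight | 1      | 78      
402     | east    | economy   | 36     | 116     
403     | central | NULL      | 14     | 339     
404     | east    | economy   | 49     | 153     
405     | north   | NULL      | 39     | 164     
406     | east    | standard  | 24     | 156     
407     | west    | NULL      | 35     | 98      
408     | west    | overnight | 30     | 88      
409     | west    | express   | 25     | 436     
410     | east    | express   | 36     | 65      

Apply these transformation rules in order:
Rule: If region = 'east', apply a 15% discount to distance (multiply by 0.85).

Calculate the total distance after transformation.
1619.5

Step 1: Records with region = 'east' have total distance = 490
Step 2: Apply multiplier: 490 × 0.85 = 416.5
Step 3: Other records total: 1203
Step 4: Final sum = 416.5 + 1203 = 1619.5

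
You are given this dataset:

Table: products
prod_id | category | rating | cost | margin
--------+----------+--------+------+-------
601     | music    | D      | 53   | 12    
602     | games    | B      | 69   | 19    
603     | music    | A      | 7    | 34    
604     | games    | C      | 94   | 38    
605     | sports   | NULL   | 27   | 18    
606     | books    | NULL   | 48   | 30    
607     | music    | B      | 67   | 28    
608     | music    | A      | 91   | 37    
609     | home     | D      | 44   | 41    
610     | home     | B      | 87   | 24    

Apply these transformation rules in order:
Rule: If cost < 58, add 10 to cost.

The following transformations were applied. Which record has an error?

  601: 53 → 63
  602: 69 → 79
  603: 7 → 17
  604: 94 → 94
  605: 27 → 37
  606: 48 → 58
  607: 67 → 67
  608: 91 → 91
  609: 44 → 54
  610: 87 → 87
Record 602 has an error. The correct transformed value should be 69, not 79.

Step 1: Check each record against the rule
Step 2: Record 602 has cost = 69
Step 3: Since 69 >= 58, the bonus should not have been applied
Step 4: Correct value = 69, but claimed value = 79
Conclusion: Record 602 has the error.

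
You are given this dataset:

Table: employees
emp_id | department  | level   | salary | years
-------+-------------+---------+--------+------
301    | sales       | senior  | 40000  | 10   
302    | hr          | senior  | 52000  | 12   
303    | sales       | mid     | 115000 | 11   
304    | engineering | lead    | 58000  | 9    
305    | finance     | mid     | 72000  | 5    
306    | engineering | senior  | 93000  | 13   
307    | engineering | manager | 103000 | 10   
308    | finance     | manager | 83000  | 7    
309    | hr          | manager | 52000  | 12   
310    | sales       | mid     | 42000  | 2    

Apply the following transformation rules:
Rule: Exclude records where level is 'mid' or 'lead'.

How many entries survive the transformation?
6

Step 1: Count records to exclude
  - 3 (mid) + 1 (lead) = 4 records
Step 2: Total records: 10
Step 3: Remaining = 10 - 4 = 6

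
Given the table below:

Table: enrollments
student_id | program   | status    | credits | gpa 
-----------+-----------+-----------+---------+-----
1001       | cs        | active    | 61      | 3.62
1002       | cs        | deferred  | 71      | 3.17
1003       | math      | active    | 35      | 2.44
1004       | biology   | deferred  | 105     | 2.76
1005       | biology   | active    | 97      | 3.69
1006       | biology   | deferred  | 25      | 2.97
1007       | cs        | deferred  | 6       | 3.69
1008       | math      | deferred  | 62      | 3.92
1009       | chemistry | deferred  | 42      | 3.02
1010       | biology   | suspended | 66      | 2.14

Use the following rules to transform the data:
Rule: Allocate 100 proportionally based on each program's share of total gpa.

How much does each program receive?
biology: 36.79, chemistry: 9.61, cs: 33.35, math: 20.24

Step 1: Calculate total gpa = 31.42
Step 2: Calculate each program's proportion:
  biology: 11.56/31.42 = 36.79% → 36.79
  chemistry: 3.02/31.42 = 9.61% → 9.61
  cs: 10.48/31.42 = 33.35% → 33.35
  math: 6.36/31.42 = 20.24% → 20.24
Step 3: Verify: sum of allocations ≈ 100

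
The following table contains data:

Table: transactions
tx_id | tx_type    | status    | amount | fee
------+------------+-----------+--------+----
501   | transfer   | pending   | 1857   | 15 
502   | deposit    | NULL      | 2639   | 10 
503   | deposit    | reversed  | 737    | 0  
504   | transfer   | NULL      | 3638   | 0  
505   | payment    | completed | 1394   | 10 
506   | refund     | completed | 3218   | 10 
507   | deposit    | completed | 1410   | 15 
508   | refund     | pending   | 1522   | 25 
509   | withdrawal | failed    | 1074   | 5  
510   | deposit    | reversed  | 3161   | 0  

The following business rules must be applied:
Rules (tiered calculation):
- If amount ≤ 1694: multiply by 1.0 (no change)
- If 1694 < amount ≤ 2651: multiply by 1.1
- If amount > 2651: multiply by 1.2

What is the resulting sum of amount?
23103.0

Step 1: Tier 1 (amount ≤ 1694): 5 records, sum = 6137 × 1.0 = 6137.0
Step 2: Tier 2 (1694 < amount ≤ 2651): 2 records, sum = 4496 × 1.1 = 4945.6
Step 3: Tier 3 (amount > 2651): 3 records, sum = 10017 × 1.2 = 12020.4
Step 4: Final sum = 6137.0 + 4945.6 + 12020.4 = 23103.0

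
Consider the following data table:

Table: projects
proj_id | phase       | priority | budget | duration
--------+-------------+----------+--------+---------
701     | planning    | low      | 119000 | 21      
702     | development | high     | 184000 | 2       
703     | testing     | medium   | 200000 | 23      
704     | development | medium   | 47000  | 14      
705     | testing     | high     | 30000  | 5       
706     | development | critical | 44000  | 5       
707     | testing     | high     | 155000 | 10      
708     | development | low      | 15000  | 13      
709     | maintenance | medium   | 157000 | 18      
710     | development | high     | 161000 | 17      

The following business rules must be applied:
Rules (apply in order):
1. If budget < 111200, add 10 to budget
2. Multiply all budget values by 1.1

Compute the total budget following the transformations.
1223244.0

Step 1: Apply Rule 1 - Add 10 to records with budget < 111200
  - 4 records affected: 136000 + (4 × 10) = 136040
  - Unaffected records: 976000
  - Sum after Rule 1: 1112040
Step 2: Apply Rule 2 - Multiply all by 1.1
  - 1112040 × 1.1 = 1223244.0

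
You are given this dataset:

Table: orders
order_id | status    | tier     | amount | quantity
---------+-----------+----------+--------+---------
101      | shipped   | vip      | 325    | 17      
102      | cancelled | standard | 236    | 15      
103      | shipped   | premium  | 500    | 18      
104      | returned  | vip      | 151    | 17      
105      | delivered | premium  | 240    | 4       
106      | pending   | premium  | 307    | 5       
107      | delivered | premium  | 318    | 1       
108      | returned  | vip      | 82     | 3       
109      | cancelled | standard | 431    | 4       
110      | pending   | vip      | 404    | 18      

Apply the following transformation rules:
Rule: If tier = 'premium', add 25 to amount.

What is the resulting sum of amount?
3094

Step 1: Count records where tier = 'premium': 4
Step 2: Total bonus added: 4 × 25 = 100
Step 3: Original sum of amount: 2994
Step 4: Final sum = 2994 + 100 = 3094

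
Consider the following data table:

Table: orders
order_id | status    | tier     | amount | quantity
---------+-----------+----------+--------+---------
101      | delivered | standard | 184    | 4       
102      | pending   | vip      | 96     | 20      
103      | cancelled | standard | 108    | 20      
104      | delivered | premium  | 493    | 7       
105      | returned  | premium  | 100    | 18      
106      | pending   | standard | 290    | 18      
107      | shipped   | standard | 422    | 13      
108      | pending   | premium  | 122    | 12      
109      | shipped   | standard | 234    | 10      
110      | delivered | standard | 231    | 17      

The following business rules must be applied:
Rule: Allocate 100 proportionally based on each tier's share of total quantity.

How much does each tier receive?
premium: 26.62, standard: 58.99, vip: 14.39

Step 1: Calculate total quantity = 139
Step 2: Calculate each tier's proportion:
  premium: 37/139 = 26.62% → 26.62
  standard: 82/139 = 58.99% → 58.99
  vip: 20/139 = 14.39% → 14.39
Step 3: Verify: sum of allocations ≈ 100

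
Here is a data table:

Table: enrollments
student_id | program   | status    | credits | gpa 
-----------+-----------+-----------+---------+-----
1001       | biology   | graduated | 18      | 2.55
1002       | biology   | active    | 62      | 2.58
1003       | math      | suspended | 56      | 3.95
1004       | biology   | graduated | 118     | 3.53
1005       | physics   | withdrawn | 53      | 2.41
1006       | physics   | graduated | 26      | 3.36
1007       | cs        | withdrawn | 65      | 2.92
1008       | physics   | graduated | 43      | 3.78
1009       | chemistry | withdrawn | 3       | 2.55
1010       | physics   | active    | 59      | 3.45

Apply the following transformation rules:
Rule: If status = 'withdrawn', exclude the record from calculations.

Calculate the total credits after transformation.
382

Step 1: Identify records where status = 'withdrawn'
Step 2: The excluded records sum to 121
Step 3: Original total credits = 503
Step 4: Remaining total = 503 - 121 = 382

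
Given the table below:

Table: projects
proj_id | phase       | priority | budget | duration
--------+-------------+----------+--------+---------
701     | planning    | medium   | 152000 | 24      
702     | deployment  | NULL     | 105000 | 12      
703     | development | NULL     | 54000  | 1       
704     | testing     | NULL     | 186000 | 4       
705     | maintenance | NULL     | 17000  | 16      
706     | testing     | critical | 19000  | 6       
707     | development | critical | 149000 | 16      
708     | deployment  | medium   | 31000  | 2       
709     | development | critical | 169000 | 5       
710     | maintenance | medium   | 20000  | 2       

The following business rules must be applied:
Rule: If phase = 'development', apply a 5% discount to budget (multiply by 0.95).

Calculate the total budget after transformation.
883400.0

Step 1: Records with phase = 'development' have total budget = 372000
Step 2: Apply multiplier: 372000 × 0.95 = 353400.0
Step 3: Other records total: 530000
Step 4: Final sum = 353400.0 + 530000 = 883400.0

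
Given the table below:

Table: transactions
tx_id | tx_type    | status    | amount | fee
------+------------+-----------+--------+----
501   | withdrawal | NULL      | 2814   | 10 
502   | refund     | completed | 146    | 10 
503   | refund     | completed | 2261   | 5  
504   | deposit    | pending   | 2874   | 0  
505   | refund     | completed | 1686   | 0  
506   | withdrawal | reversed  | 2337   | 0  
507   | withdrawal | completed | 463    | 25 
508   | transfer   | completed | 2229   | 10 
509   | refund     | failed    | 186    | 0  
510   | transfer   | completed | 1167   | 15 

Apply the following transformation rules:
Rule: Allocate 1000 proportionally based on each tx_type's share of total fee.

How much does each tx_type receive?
deposit: 0.0, refund: 200.0, transfer: 333.33, withdrawal: 466.67

Step 1: Calculate total fee = 75
Step 2: Calculate each tx_type's proportion:
  deposit: 0/75 = 0.00% → 0.0
  refund: 15/75 = 20.00% → 200.0
  transfer: 25/75 = 33.33% → 333.33
  withdrawal: 35/75 = 46.67% → 466.67
Step 3: Verify: sum of allocations ≈ 1000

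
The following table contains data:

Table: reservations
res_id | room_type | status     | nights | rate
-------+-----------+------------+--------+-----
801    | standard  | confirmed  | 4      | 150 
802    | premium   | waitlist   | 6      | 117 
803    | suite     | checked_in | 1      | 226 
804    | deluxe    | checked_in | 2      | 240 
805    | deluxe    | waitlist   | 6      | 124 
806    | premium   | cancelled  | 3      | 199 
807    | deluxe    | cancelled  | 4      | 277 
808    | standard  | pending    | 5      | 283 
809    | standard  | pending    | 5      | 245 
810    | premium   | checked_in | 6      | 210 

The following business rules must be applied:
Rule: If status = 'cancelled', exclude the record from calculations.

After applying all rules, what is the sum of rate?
1595

Step 1: Identify records where status = 'cancelled'
Step 2: The excluded records sum to 476
Step 3: Original total rate = 2071
Step 4: Remaining total = 2071 - 476 = 1595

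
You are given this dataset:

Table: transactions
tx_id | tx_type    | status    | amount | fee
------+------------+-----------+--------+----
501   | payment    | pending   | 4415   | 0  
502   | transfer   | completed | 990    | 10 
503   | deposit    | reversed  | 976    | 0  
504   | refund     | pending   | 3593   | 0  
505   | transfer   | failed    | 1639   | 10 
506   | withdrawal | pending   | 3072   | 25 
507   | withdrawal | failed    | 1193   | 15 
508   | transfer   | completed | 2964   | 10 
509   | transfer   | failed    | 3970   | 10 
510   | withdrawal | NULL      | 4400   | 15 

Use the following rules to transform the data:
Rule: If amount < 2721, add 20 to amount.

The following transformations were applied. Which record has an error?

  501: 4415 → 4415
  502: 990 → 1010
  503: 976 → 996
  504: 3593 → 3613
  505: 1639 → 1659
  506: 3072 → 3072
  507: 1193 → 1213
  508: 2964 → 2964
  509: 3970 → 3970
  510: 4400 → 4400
Record 504 has an error. The correct transformed value should be 3593, not 3613.

Step 1: Check each record against the rule
Step 2: Record 504 has amount = 3593
Step 3: Since 3593 >= 2721, the bonus should not have been applied
Step 4: Correct value = 3593, but claimed value = 3613
Conclusion: Record 504 has the error.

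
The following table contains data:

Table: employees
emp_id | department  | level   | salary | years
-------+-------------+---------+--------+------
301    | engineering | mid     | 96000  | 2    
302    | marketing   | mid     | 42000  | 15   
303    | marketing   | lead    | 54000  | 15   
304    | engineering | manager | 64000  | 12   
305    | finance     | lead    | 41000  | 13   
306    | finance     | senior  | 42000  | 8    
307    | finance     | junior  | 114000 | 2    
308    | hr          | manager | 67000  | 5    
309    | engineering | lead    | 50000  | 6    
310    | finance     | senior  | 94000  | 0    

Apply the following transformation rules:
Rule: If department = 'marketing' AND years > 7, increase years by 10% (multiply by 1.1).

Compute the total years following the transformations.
81.0

Step 1: Find records where department = 'marketing' AND years > 7
Step 2: 2 records match, summing to 30
Step 3: After multiplier: 30 × 1.1 = 33.0
Step 4: Unaffected records sum: 48
Step 5: Final sum = 33.0 + 48 = 81.0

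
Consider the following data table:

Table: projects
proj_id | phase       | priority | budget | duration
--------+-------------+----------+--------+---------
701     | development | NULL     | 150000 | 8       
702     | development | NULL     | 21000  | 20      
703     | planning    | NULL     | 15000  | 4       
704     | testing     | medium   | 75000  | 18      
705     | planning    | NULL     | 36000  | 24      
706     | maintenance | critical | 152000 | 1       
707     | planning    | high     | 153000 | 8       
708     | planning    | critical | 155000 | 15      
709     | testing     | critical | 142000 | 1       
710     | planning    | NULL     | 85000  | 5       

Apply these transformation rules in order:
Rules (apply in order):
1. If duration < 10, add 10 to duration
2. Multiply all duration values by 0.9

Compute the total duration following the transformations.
147.6

Step 1: Apply Rule 1 - Add 10 to records with duration < 10
  - 6 records affected: 27 + (6 × 10) = 87
  - Unaffected records: 77
  - Sum after Rule 1: 164
Step 2: Apply Rule 2 - Multiply all by 0.9
  - 164 × 0.9 = 147.6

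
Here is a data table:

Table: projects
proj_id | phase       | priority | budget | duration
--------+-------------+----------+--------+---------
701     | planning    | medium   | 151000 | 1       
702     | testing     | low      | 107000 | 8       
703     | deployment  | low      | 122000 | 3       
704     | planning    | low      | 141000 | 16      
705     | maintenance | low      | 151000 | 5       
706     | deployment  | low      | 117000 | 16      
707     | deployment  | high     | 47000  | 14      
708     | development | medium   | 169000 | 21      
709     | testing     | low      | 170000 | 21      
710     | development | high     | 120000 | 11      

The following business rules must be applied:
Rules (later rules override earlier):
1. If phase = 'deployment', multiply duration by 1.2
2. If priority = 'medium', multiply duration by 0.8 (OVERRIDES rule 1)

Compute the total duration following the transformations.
118.2

Step 1: Rule 2 takes priority for records with priority = 'medium'
  - 2 records: 22 × 0.8 = 17.6
Step 2: Rule 1 applies to remaining records with phase = 'deployment'
  - 3 records: 33 × 1.2 = 39.6
Step 3: Other records unchanged: 61
Step 4: Final sum = 17.6 + 39.6 + 61 = 118.2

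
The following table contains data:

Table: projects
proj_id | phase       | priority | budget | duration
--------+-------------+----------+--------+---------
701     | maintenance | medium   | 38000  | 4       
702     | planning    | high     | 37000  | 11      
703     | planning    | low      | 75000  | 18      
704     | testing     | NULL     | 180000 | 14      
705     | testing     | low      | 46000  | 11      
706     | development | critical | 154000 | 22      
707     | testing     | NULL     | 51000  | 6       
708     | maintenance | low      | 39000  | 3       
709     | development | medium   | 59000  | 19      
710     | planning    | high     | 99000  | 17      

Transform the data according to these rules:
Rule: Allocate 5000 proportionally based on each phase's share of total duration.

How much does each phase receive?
development: 1640.0, maintenance: 280.0, planning: 1840.0, testing: 1240.0

Step 1: Calculate total duration = 125
Step 2: Calculate each phase's proportion:
  development: 41/125 = 32.80% → 1640.0
  maintenance: 7/125 = 5.60% → 280.0
  planning: 46/125 = 36.80% → 1840.0
  testing: 31/125 = 24.80% → 1240.0
Step 3: Verify: sum of allocations ≈ 5000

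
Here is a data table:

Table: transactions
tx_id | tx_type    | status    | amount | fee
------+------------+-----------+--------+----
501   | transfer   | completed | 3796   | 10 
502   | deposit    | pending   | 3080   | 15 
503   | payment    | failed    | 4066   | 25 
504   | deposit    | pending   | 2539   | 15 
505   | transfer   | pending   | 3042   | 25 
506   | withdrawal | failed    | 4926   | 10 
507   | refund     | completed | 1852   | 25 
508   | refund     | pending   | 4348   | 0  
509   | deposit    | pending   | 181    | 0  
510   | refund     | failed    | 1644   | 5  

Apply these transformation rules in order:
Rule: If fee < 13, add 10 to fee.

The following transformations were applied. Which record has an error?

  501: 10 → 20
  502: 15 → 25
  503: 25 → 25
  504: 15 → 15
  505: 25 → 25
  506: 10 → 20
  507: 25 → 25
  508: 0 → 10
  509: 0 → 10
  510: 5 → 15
Record 502 has an error. The correct transformed value should be 15, not 25.

Step 1: Check each record against the rule
Step 2: Record 502 has fee = 15
Step 3: Since 15 >= 13, the bonus should not have been applied
Step 4: Correct value = 15, but claimed value = 25
Conclusion: Record 502 has the error.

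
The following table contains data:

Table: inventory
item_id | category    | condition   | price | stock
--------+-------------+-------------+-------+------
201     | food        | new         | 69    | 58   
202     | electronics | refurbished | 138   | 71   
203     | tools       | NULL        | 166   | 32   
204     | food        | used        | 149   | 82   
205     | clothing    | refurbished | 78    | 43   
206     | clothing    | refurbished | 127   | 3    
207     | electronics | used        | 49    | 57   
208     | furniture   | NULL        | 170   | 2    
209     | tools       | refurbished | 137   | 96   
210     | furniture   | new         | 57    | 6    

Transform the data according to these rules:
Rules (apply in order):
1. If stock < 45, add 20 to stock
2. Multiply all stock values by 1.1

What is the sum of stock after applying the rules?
605.0

Step 1: Apply Rule 1 - Add 20 to records with stock < 45
  - 5 records affected: 86 + (5 × 20) = 186
  - Unaffected records: 364
  - Sum after Rule 1: 550
Step 2: Apply Rule 2 - Multiply all by 1.1
  - 550 × 1.1 = 605.0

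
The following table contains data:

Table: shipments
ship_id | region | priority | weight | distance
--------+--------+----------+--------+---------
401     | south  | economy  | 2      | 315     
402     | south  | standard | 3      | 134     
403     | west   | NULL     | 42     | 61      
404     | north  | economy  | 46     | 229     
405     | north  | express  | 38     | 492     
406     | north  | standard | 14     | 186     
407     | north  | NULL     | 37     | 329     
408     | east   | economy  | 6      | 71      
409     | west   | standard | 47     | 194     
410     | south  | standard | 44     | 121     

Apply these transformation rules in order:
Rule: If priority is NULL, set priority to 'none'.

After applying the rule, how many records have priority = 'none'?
2

Step 1: Count records where priority IS NULL
Step 2: Found 2 records with NULL priority
Step 3: These records will have priority set to 'none'
Step 4: Records already having priority = 'none': 0
Step 5: Answer: 2 + 0 = 2 records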